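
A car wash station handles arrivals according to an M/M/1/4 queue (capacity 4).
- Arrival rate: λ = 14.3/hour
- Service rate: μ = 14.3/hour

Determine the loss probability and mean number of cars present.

ρ = λ/μ = 14.3/14.3 = 1 exactly.
With ρ = 1 the usual (1-ρ)/(1-ρ^(K+1)) form is 0/0; instead every state 0..K is equally likely.
P₀ = 1/(K+1) = 1/5 = 0.2000
P_K = P₀×ρ^K = P₀ = 0.2000
Blocking probability P_4 = 0.2000 (20.00%)
L = K/2 = 4/2 = 2.0000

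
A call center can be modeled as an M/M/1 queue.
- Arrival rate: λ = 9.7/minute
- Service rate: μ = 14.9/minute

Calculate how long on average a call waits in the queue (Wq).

First, compute utilization: ρ = λ/μ = 9.7/14.9 = 0.6510
For M/M/1: Wq = λ/(μ(μ-λ))
Wq = 9.7/(14.9 × (14.9-9.7))
Wq = 9.7/(14.9 × 5.20)
Wq = 0.1252 minutes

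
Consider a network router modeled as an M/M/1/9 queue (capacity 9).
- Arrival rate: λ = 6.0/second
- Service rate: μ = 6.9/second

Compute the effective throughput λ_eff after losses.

ρ = λ/μ = 6.0/6.9 = 0.86957
P₀ = (1-ρ)/(1-ρ^(K+1)) = (1-0.86957)/(1-0.86957^10) = 0.13043/0.75280 = 0.1733
P_K = P₀×ρ^K = 0.17326 × 0.86957^9 = 0.17326 × 0.28428 = 0.04925
λ_eff = λ(1-P_K) = 6.0 × (1 - 0.04925) = 6.0 × 0.95075 = 5.7045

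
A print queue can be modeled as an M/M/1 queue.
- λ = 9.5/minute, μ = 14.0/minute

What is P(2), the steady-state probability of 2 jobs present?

ρ = λ/μ = 9.5/14.0 = 0.6786
P(n) = (1-ρ)ρⁿ
P(2) = (1-0.6786) × 0.6786^2
P(2) = 0.3214 × 0.4605
P(2) = 0.1480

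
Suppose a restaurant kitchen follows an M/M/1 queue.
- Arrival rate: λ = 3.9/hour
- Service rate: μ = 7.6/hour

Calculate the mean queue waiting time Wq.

First, compute utilization: ρ = λ/μ = 3.9/7.6 = 0.5132
For M/M/1: Wq = λ/(μ(μ-λ))
Wq = 3.9/(7.6 × (7.6-3.9))
Wq = 3.9/(7.6 × 3.70)
Wq = 0.1387 hours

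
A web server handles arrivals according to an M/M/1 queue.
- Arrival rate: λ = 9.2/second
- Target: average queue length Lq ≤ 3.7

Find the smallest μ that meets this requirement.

For M/M/1: Lq = λ²/(μ(μ-λ))
Need Lq ≤ 3.7, i.e. μ(μ-λ) ≥ λ²/3.7
μ² - 9.2μ - 84.64/3.7 ≥ 0  →  μ² - 9.2μ - 22.87568 ≥ 0
Quadratic formula (positive root): μ = [λ + √(λ² + 4×22.87568)]/2
Discriminant: 84.64 + 4×22.87568 = 176.1427, √176.1427 = 13.2719
μ ≥ (9.2 + 13.2719)/2 = 11.2359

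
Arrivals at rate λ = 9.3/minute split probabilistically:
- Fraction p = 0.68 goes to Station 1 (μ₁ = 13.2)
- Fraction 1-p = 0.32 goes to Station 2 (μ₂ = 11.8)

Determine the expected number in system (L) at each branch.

Effective rates: λ₁ = 9.3×0.68 = 6.324, λ₂ = 9.3×0.32 = 2.976
Station 1: ρ₁ = 6.324/13.2 = 0.47909, L₁ = ρ₁/(1-ρ₁) = 0.47909/(1-0.47909) = 0.9197
Station 2: ρ₂ = 2.976/11.8 = 0.2522, L₂ = ρ₂/(1-ρ₂) = 0.2522/(1-0.2522) = 0.3373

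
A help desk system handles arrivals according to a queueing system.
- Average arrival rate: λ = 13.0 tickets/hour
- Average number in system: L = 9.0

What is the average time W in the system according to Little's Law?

Little's Law: L = λW, so W = L/λ
W = 9.0/13.0 = 0.6923 hours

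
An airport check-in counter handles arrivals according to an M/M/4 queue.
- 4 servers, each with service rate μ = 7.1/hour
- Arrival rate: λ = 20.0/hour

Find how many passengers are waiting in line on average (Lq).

Traffic intensity: ρ = λ/(cμ) = 20.0/(4×7.1) = 0.7042
Since ρ = 0.7042 < 1, system is stable.
Offered load a = λ/μ = cρ = 20.0/7.1 = 2.8169
P₀ = [ Σₙ₌₀^3 aⁿ/n! + a^4/(4!(1-ρ)) ]⁻¹
Σ = a^0/0! + a^1/1! + a^2/2! + a^3/3! = 1.0000 + 2.8169 + 3.9675 + 3.7253 = 11.5097
a^4/(4!(1-ρ)) = 62.9632/(24 × 0.295775) = 8.8698
P₀ = 1/(11.5097 + 8.8698) = 0.04907
Lq = P₀·a^4·ρ / (4!(1-ρ)²) = 0.04907 × 62.9632 × 0.7042 / (24 × 0.08748) = 1.0363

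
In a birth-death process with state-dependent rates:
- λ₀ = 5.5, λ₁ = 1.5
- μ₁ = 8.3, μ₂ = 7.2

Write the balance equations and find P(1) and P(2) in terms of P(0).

Balance equations:
State 0: λ₀P₀ = μ₁P₁ → P₁ = (λ₀/μ₁)P₀ = (5.5/8.3)P₀ = 0.6627P₀
State 1: P₂ = (λ₀λ₁)/(μ₁μ₂)P₀ = (5.5×1.5)/(8.3×7.2)P₀ = 0.1381P₀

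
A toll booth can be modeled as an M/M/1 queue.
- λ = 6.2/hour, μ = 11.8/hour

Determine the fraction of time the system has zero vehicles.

ρ = λ/μ = 6.2/11.8 = 0.5254
P(0) = 1 - ρ = 1 - 0.5254 = 0.4746
The server is idle 47.46% of the time.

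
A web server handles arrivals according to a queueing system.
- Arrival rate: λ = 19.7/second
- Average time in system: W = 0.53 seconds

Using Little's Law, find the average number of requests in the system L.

Little's Law: L = λW
L = 19.7 × 0.53 = 10.4410 requests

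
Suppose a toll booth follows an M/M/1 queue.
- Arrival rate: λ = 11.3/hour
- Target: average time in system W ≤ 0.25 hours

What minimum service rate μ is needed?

For M/M/1: W = 1/(μ-λ)
Need W ≤ 0.25, so 1/(μ-λ) ≤ 0.25
μ - λ ≥ 1/0.25 = 4.0000
μ ≥ 11.3 + 4.0000 = 15.3000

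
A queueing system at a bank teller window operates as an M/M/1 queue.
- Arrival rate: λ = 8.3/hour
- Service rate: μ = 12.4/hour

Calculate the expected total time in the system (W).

First, compute utilization: ρ = λ/μ = 8.3/12.4 = 0.6694
For M/M/1: W = 1/(μ-λ)
W = 1/(12.4-8.3) = 1/4.10
W = 0.2439 hours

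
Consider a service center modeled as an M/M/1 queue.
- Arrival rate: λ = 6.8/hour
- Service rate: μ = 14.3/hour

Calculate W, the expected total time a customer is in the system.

First, compute utilization: ρ = λ/μ = 6.8/14.3 = 0.4755
For M/M/1: W = 1/(μ-λ)
W = 1/(14.3-6.8) = 1/7.50
W = 0.1333 hours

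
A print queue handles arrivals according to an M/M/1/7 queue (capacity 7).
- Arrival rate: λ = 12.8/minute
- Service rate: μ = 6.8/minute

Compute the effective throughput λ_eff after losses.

ρ = λ/μ = 12.8/6.8 = 1.88235
P₀ = (1-ρ)/(1-ρ^(K+1)) = (1-1.88235)/(1-1.88235^8) = -0.88235/-156.6170 = 0.005634
P_K = P₀×ρ^K = 0.0056338 × 1.88235^7 = 0.0056338 × 83.7342 = 0.4717
λ_eff = λ(1-P_K) = 12.8 × (1 - 0.47174) = 12.8 × 0.52826 = 6.7617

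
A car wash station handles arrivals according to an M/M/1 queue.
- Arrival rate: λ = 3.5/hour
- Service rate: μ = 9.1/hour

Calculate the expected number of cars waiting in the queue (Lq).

ρ = λ/μ = 3.5/9.1 = 0.3846
For M/M/1: Lq = λ²/(μ(μ-λ))
Lq = 12.25/(9.1 × 5.60)
Lq = 0.2404 cars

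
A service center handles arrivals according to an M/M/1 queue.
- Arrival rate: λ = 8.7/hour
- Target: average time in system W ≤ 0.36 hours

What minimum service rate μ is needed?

For M/M/1: W = 1/(μ-λ)
Need W ≤ 0.36, so 1/(μ-λ) ≤ 0.36
μ - λ ≥ 1/0.36 = 2.7778
μ ≥ 8.7 + 2.7778 = 11.4778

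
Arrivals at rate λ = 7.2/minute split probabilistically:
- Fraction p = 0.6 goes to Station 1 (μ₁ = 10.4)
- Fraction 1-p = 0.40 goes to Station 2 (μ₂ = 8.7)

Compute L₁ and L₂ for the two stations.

Effective rates: λ₁ = 7.2×0.6 = 4.32, λ₂ = 7.2×0.40 = 2.88
Station 1: ρ₁ = 4.32/10.4 = 0.41538, L₁ = ρ₁/(1-ρ₁) = 0.41538/(1-0.41538) = 0.7105
Station 2: ρ₂ = 2.88/8.7 = 0.3310, L₂ = ρ₂/(1-ρ₂) = 0.3310/(1-0.3310) = 0.4948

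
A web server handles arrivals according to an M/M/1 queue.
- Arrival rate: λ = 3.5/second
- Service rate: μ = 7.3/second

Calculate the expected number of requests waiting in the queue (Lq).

ρ = λ/μ = 3.5/7.3 = 0.4795
For M/M/1: Lq = λ²/(μ(μ-λ))
Lq = 12.25/(7.3 × 3.80)
Lq = 0.4416 requests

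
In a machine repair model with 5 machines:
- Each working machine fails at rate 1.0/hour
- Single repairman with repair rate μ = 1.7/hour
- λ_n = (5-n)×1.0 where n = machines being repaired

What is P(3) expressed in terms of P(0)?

P(3)/P(0) = ∏_{i=0}^{3-1} λ_i/μ_{i+1}
= (5-0)×1.0/1.7 × (5-1)×1.0/1.7 × (5-2)×1.0/1.7
= 12.2125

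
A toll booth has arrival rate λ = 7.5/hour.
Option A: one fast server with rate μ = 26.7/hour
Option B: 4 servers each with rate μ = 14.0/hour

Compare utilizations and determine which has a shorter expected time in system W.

Option A: single server μ = 26.7 (M/M/1)
  ρ_A = 7.5/26.7 = 0.2809
  W_A = 1/(μ-λ) = 1/(26.7-7.5) = 1/19.20 = 0.05208

Option B: 4 servers μ = 14.0 (M/M/4)
  ρ_B = λ/(cμ) = 7.5/(4×14.0) = 0.1339
  Offered load a = λ/μ = cρ = 7.5/14.0 = 0.5357
  P₀ = [ Σₙ₌₀^3 aⁿ/n! + a^4/(4!(1-ρ)) ]⁻¹
  Σ = a^0/0! + a^1/1! + a^2/2! + a^3/3! = 1.0000 + 0.5357 + 0.1435 + 0.02562 = 1.7048
  a^4/(4!(1-ρ)) = 0.08236/(24 × 0.8661) = 0.003962
  P₀ = 1/(1.7048 + 0.003962) = 0.5852
  Lq = P₀·a^4·ρ / (4!(1-ρ)²) = 0.58521 × 0.082363 × 0.13393 / (24 × 0.75008) = 0.0003586
  Wq_B = Lq/λ = 0.0003586/7.5 = 0.00004781
  W_B = Wq_B + 1/μ = 0.00004781 + 0.07143 = 0.07148

Since W_A = 0.05208 < W_B = 0.07148, Option A (single fast server) has the shorter time in system.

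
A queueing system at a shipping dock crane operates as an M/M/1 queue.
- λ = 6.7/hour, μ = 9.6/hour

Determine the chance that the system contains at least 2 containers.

ρ = λ/μ = 6.7/9.6 = 0.6979
P(N ≥ n) = ρⁿ
P(N ≥ 2) = 0.6979^2
P(N ≥ 2) = 0.4871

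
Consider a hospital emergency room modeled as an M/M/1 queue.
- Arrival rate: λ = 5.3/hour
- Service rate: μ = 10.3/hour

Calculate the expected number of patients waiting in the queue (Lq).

ρ = λ/μ = 5.3/10.3 = 0.5146
For M/M/1: Lq = λ²/(μ(μ-λ))
Lq = 28.09/(10.3 × 5.00)
Lq = 0.5454 patients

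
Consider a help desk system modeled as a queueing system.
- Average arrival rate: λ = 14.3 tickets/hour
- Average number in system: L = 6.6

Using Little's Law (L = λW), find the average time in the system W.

Little's Law: L = λW, so W = L/λ
W = 6.6/14.3 = 0.4615 hours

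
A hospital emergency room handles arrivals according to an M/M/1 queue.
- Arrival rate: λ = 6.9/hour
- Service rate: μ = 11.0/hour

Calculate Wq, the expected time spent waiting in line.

First, compute utilization: ρ = λ/μ = 6.9/11.0 = 0.6273
For M/M/1: Wq = λ/(μ(μ-λ))
Wq = 6.9/(11.0 × (11.0-6.9))
Wq = 6.9/(11.0 × 4.10)
Wq = 0.1530 hours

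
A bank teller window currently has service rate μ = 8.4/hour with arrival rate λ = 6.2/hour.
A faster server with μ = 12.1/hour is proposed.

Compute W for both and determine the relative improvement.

System 1: ρ₁ = 6.2/8.4 = 0.7381, W₁ = 1/(8.4-6.2) = 0.4545
System 2: ρ₂ = 6.2/12.1 = 0.5124, W₂ = 1/(12.1-6.2) = 0.1695
Improvement: (W₁-W₂)/W₁ = (0.4545-0.1695)/0.4545 = 62.71%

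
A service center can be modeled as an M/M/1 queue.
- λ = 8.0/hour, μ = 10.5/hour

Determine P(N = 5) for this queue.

ρ = λ/μ = 8.0/10.5 = 0.7619
P(n) = (1-ρ)ρⁿ
P(5) = (1-0.7619) × 0.7619^5
P(5) = 0.23810 × 0.25674
P(5) = 0.06113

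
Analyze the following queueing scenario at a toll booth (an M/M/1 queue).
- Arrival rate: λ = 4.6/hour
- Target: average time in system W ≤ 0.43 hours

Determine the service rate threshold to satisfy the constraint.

For M/M/1: W = 1/(μ-λ)
Need W ≤ 0.43, so 1/(μ-λ) ≤ 0.43
μ - λ ≥ 1/0.43 = 2.3256
μ ≥ 4.6 + 2.3256 = 6.9256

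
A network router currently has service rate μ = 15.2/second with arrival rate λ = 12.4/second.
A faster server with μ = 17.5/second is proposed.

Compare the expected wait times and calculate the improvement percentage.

System 1: ρ₁ = 12.4/15.2 = 0.8158, W₁ = 1/(15.2-12.4) = 0.35714
System 2: ρ₂ = 12.4/17.5 = 0.7086, W₂ = 1/(17.5-12.4) = 0.19608
Improvement: (W₁-W₂)/W₁ = (0.35714-0.19608)/0.35714 = 45.10%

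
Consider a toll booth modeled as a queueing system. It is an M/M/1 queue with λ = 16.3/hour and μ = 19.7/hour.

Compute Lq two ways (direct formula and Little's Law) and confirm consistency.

Method 1 (direct): Lq = λ²/(μ(μ-λ)) = 265.69/(19.7 × 3.40) = 3.9667

Method 2 (Little's Law):
W = 1/(μ-λ) = 1/3.40 = 0.2941176
Wq = W - 1/μ = 0.2941176 - 0.05076142 = 0.243356
Lq = λWq = 16.3 × 0.243356 = 3.9667 ✔ (matches Method 1)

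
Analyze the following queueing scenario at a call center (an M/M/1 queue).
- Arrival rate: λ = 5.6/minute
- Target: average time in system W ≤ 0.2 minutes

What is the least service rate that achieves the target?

For M/M/1: W = 1/(μ-λ)
Need W ≤ 0.2, so 1/(μ-λ) ≤ 0.2
μ - λ ≥ 1/0.2 = 5.0000
μ ≥ 5.6 + 5.0000 = 10.6000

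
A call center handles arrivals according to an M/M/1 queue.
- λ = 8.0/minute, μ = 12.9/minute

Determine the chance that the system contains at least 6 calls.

ρ = λ/μ = 8.0/12.9 = 0.62016
P(N ≥ n) = ρⁿ
P(N ≥ 6) = 0.62016^6
P(N ≥ 6) = 0.05689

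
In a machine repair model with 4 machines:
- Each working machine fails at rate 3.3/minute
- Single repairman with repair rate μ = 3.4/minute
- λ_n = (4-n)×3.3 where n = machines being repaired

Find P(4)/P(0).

P(4)/P(0) = ∏_{i=0}^{4-1} λ_i/μ_{i+1}
= (4-0)×3.3/3.4 × (4-1)×3.3/3.4 × (4-2)×3.3/3.4 × (4-3)×3.3/3.4
= 21.2986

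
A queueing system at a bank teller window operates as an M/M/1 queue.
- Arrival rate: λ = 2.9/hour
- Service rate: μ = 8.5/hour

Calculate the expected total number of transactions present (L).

ρ = λ/μ = 2.9/8.5 = 0.3412
For M/M/1: L = λ/(μ-λ)
L = 2.9/(8.5-2.9) = 2.9/5.60
L = 0.5179 transactions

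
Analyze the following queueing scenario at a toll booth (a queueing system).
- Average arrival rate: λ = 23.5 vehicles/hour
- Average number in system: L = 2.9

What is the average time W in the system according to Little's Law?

Little's Law: L = λW, so W = L/λ
W = 2.9/23.5 = 0.1234 hours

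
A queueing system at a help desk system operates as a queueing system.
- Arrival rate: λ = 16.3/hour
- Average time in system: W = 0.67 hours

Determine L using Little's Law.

Little's Law: L = λW
L = 16.3 × 0.67 = 10.9210 tickets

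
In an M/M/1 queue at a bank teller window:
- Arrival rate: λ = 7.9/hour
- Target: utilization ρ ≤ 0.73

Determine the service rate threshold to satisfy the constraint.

ρ = λ/μ, so μ = λ/ρ
μ ≥ 7.9/0.73 = 10.8219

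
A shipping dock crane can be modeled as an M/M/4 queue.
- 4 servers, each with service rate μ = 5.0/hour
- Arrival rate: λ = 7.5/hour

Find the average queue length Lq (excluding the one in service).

Traffic intensity: ρ = λ/(cμ) = 7.5/(4×5.0) = 0.3750
Since ρ = 0.3750 < 1, system is stable.
Offered load a = λ/μ = cρ = 7.5/5.0 = 1.5000
P₀ = [ Σₙ₌₀^3 aⁿ/n! + a^4/(4!(1-ρ)) ]⁻¹
Σ = a^0/0! + a^1/1! + a^2/2! + a^3/3! = 1.0000 + 1.5000 + 1.1250 + 0.5625 = 4.1875
a^4/(4!(1-ρ)) = 5.0625/(24 × 0.6250) = 0.3375
P₀ = 1/(4.1875 + 0.3375) = 0.2210
Lq = P₀·a^4·ρ / (4!(1-ρ)²) = 0.22099 × 5.0625 × 0.37500 / (24 × 0.39062) = 0.04475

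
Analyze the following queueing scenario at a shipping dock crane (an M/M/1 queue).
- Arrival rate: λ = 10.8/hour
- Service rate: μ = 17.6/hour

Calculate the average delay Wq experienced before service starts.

First, compute utilization: ρ = λ/μ = 10.8/17.6 = 0.6136
For M/M/1: Wq = λ/(μ(μ-λ))
Wq = 10.8/(17.6 × (17.6-10.8))
Wq = 10.8/(17.6 × 6.80)
Wq = 0.09024 hours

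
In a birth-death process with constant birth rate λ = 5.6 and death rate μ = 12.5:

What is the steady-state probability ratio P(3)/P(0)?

For constant rates: P(n)/P(0) = (λ/μ)^n
P(3)/P(0) = (5.6/12.5)^3 = 0.4480^3 = 0.08992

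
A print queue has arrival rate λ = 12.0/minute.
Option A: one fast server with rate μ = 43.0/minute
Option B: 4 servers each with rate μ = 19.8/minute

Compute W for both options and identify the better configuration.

Option A: single server μ = 43.0 (M/M/1)
  ρ_A = 12.0/43.0 = 0.2791
  W_A = 1/(μ-λ) = 1/(43.0-12.0) = 1/31.00 = 0.03226

Option B: 4 servers μ = 19.8 (M/M/4)
  ρ_B = λ/(cμ) = 12.0/(4×19.8) = 0.1515
  Offered load a = λ/μ = cρ = 12.0/19.8 = 0.6061
  P₀ = [ Σₙ₌₀^3 aⁿ/n! + a^4/(4!(1-ρ)) ]⁻¹
  Σ = a^0/0! + a^1/1! + a^2/2! + a^3/3! = 1.0000 + 0.60606 + 0.18365 + 0.037102 = 1.8268
  a^4/(4!(1-ρ)) = 0.134916/(24 × 0.848485) = 0.006625
  P₀ = 1/(1.8268 + 0.006625) = 0.5454
  Lq = P₀·a^4·ρ / (4!(1-ρ)²) = 0.54542 × 0.13492 × 0.15152 / (24 × 0.71993) = 0.0006453
  Wq_B = Lq/λ = 0.0006453/12.0 = 0.00005377
  W_B = Wq_B + 1/μ = 0.00005377 + 0.05051 = 0.05056

Since W_A = 0.03226 < W_B = 0.05056, Option A (single fast server) has the shorter time in system.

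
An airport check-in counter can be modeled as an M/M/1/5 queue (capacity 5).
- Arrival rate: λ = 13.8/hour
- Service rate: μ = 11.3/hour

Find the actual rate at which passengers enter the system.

ρ = λ/μ = 13.8/11.3 = 1.22124
P₀ = (1-ρ)/(1-ρ^(K+1)) = (1-1.22124)/(1-1.22124^6) = -0.221240/-2.31746 = 0.09547
P_K = P₀×ρ^K = 0.09547 × 1.22124^5 = 0.09547 × 2.7165 = 0.2593
λ_eff = λ(1-P_K) = 13.8 × (1 - 0.25933) = 13.8 × 0.74067 = 10.2212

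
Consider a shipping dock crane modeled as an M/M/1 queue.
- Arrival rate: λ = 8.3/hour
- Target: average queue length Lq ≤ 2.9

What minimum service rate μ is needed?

For M/M/1: Lq = λ²/(μ(μ-λ))
Need Lq ≤ 2.9, i.e. μ(μ-λ) ≥ λ²/2.9
μ² - 8.3μ - 68.89/2.9 ≥ 0  →  μ² - 8.3μ - 23.75517 ≥ 0
Quadratic formula (positive root): μ = [λ + √(λ² + 4×23.75517)]/2
Discriminant: 68.89 + 4×23.75517 = 163.9107, √163.9107 = 12.8028
μ ≥ (8.3 + 12.8028)/2 = 10.5514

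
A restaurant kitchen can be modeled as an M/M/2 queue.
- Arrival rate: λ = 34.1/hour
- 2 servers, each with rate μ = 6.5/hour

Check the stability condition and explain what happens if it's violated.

Stability requires ρ = λ/(cμ) < 1
ρ = 34.1/(2 × 6.5) = 34.1/13.00 = 2.6231
Since 2.6231 ≥ 1, the system is UNSTABLE.
Need c > λ/μ = 34.1/6.5 = 5.25.
Minimum servers needed: c = 6.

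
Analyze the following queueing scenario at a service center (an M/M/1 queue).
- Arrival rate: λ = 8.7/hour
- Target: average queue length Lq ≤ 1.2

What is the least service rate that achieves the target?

For M/M/1: Lq = λ²/(μ(μ-λ))
Need Lq ≤ 1.2, i.e. μ(μ-λ) ≥ λ²/1.2
μ² - 8.7μ - 75.69/1.2 ≥ 0  →  μ² - 8.7μ - 63.0750 ≥ 0
Quadratic formula (positive root): μ = [λ + √(λ² + 4×63.0750)]/2
Discriminant: 75.69 + 4×63.0750 = 327.9900, √327.9900 = 18.1105
μ ≥ (8.7 + 18.1105)/2 = 13.4052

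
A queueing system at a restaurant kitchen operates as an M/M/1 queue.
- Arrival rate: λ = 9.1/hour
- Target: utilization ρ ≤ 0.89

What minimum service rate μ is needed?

ρ = λ/μ, so μ = λ/ρ
μ ≥ 9.1/0.89 = 10.2247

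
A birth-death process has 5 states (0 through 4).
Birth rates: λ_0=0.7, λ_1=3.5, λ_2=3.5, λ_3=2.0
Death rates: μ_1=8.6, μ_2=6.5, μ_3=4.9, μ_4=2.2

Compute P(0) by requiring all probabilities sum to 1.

Ratios P(n)/P(0) = (λ₀···λₙ₋₁)/(μ₁···μₙ):
P(1)/P(0) = (0.7)/(8.6) = 0.08140
P(2)/P(0) = (0.7×3.5)/(8.6×6.5) = 0.04383
P(3)/P(0) = (0.7×3.5×3.5)/(8.6×6.5×4.9) = 0.03131
P(4)/P(0) = (0.7×3.5×3.5×2.0)/(8.6×6.5×4.9×2.2) = 0.02846

Normalization: ∑ P(n) = 1
P(0) × (1.0000 + 0.08140 + 0.04383 + 0.03131 + 0.02846) = 1
P(0) × 1.1850 = 1
P(0) = 1/1.1850 = 0.8439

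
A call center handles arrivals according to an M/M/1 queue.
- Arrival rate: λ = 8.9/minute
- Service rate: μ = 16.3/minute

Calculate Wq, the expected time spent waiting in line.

First, compute utilization: ρ = λ/μ = 8.9/16.3 = 0.5460
For M/M/1: Wq = λ/(μ(μ-λ))
Wq = 8.9/(16.3 × (16.3-8.9))
Wq = 8.9/(16.3 × 7.40)
Wq = 0.07379 minutes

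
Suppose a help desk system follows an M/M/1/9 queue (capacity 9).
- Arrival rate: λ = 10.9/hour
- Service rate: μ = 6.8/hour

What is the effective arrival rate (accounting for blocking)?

ρ = λ/μ = 10.9/6.8 = 1.60294
P₀ = (1-ρ)/(1-ρ^(K+1)) = (1-1.60294)/(1-1.60294^10) = -0.6029/-110.9883 = 0.005432
P_K = P₀×ρ^K = 0.005432 × 1.60294^9 = 0.005432 × 69.8643 = 0.3795
λ_eff = λ(1-P_K) = 10.9 × (1 - 0.379536) = 10.9 × 0.620464 = 6.7631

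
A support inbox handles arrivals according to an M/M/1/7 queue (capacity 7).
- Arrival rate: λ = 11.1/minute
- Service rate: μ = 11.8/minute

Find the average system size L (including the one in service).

ρ = λ/μ = 11.1/11.8 = 0.94068
P₀ = (1-ρ)/(1-ρ^(K+1)) = (1-0.94068)/(1-0.94068^8) = 0.05932/0.3869 = 0.1533
P_K = P₀×ρ^K = 0.15332 × 0.94068^7 = 0.15332 × 0.65177 = 0.09993
L = ρ[1 - (K+1)ρ^K + Kρ^(K+1)] / [(1-ρ)(1-ρ^(K+1))]
L = 0.94068 × (1 - 8×0.651769 + 7×0.613106) / ((1 - 0.94068) × (1 - 0.613106)) = 3.1802 emails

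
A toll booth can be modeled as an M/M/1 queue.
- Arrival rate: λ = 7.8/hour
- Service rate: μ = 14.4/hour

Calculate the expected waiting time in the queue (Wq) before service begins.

First, compute utilization: ρ = λ/μ = 7.8/14.4 = 0.5417
For M/M/1: Wq = λ/(μ(μ-λ))
Wq = 7.8/(14.4 × (14.4-7.8))
Wq = 7.8/(14.4 × 6.60)
Wq = 0.08207 hours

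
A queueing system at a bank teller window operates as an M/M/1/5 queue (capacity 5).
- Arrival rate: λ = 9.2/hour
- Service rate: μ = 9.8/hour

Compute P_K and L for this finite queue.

ρ = λ/μ = 9.2/9.8 = 0.93878
P₀ = (1-ρ)/(1-ρ^(K+1)) = (1-0.93878)/(1-0.93878^6) = 0.061220/0.31548 = 0.1941
P_K = P₀×ρ^K = 0.1941 × 0.93878^5 = 0.1941 × 0.7292 = 0.1415
Blocking probability P_5 = 0.1415 (14.15%)
L = ρ[1 - (K+1)ρ^K + Kρ^(K+1)] / [(1-ρ)(1-ρ^(K+1))]
L = 0.93878 × (1 - 6×0.7291538 + 5×0.6845150) / ((1 - 0.93878) × (1 - 0.6845150)) = 2.3162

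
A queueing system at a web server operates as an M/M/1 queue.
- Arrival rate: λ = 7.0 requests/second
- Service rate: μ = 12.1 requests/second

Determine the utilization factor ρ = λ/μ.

Server utilization: ρ = λ/μ
ρ = 7.0/12.1 = 0.5785
The server is busy 57.85% of the time.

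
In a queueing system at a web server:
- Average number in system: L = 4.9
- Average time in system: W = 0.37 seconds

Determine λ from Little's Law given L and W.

Little's Law: L = λW, so λ = L/W
λ = 4.9/0.37 = 13.2432 requests/second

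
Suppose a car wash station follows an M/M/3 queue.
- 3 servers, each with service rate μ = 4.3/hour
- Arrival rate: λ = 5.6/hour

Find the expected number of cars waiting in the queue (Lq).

Traffic intensity: ρ = λ/(cμ) = 5.6/(3×4.3) = 0.4341
Since ρ = 0.4341 < 1, system is stable.
Offered load a = λ/μ = cρ = 5.6/4.3 = 1.3023
P₀ = [ Σₙ₌₀^2 aⁿ/n! + a^3/(3!(1-ρ)) ]⁻¹
Σ = a^0/0! + a^1/1! + a^2/2! = 1.00000 + 1.30233 + 0.848026 = 3.1504
a^3/(3!(1-ρ)) = 2.2088/(6 × 0.5659) = 0.6505
P₀ = 1/(3.1504 + 0.6505) = 0.2631
Lq = P₀·a^3·ρ / (3!(1-ρ)²) = 0.2631 × 2.2088 × 0.4341 / (6 × 0.3202) = 0.1313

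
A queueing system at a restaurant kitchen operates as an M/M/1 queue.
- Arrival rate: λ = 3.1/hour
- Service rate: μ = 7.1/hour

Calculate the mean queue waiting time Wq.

First, compute utilization: ρ = λ/μ = 3.1/7.1 = 0.4366
For M/M/1: Wq = λ/(μ(μ-λ))
Wq = 3.1/(7.1 × (7.1-3.1))
Wq = 3.1/(7.1 × 4.00)
Wq = 0.1092 hours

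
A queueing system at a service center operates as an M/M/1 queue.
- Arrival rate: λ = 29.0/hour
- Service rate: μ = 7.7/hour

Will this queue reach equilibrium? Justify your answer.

Stability requires ρ = λ/(cμ) < 1
ρ = 29.0/(1 × 7.7) = 29.0/7.70 = 3.7662
Since 3.7662 ≥ 1, the system is UNSTABLE.
Queue grows without bound. Need μ > λ = 29.0.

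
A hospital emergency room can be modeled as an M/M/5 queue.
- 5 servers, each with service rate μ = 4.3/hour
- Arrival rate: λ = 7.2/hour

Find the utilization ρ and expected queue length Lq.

Traffic intensity: ρ = λ/(cμ) = 7.2/(5×4.3) = 0.3349
Since ρ = 0.3349 < 1, system is stable.
Offered load a = λ/μ = cρ = 7.2/4.3 = 1.6744
P₀ = [ Σₙ₌₀^4 aⁿ/n! + a^5/(5!(1-ρ)) ]⁻¹
Σ = a^0/0! + a^1/1! + a^2/2! + a^3/3! + a^4/4! = 1.00000 + 1.67442 + 1.40184 + 0.782422 + 0.327525 = 5.1862
a^5/(5!(1-ρ)) = 13.1619/(120 × 0.6651) = 0.1649
P₀ = 1/(5.1862 + 0.1649) = 0.1869
Lq = P₀·a^5·ρ / (5!(1-ρ)²) = 0.1869 × 13.1619 × 0.3349 / (120 × 0.4424) = 0.01552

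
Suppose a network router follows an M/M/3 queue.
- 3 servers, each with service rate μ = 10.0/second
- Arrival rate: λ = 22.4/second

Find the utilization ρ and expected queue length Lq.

Traffic intensity: ρ = λ/(cμ) = 22.4/(3×10.0) = 0.7467
Since ρ = 0.7467 < 1, system is stable.
Offered load a = λ/μ = cρ = 22.4/10.0 = 2.2400
P₀ = [ Σₙ₌₀^2 aⁿ/n! + a^3/(3!(1-ρ)) ]⁻¹
Σ = a^0/0! + a^1/1! + a^2/2! = 1.0000 + 2.2400 + 2.5088 = 5.7488
a^3/(3!(1-ρ)) = 11.2394/(6 × 0.25333) = 7.3944
P₀ = 1/(5.74880 + 7.39436) = 0.07609
Lq = P₀·a^3·ρ / (3!(1-ρ)²) = 0.076085 × 11.2394 × 0.74667 / (6 × 0.064178) = 1.6582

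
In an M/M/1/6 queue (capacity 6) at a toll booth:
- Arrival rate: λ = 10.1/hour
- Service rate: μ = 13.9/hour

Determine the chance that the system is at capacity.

ρ = λ/μ = 10.1/13.9 = 0.72662
P₀ = (1-ρ)/(1-ρ^(K+1)) = (1-0.72662)/(1-0.72662^7) = 0.2734/0.8931 = 0.3061
P_K = P₀×ρ^K = 0.30612 × 0.72662^6 = 0.30612 × 0.14718 = 0.04505
Blocking probability = 4.51%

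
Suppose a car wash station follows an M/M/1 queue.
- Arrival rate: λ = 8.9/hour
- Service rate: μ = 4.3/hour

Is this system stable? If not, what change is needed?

Stability requires ρ = λ/(cμ) < 1
ρ = 8.9/(1 × 4.3) = 8.9/4.30 = 2.0698
Since 2.0698 ≥ 1, the system is UNSTABLE.
Queue grows without bound. Need μ > λ = 8.9.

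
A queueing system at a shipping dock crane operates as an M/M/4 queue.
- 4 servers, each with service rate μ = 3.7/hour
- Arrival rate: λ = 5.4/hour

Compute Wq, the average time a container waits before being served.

Traffic intensity: ρ = λ/(cμ) = 5.4/(4×3.7) = 0.3649
Since ρ = 0.3649 < 1, system is stable.
Offered load a = λ/μ = cρ = 5.4/3.7 = 1.4595
P₀ = [ Σₙ₌₀^3 aⁿ/n! + a^4/(4!(1-ρ)) ]⁻¹
Σ = a^0/0! + a^1/1! + a^2/2! + a^3/3! = 1.0000 + 1.4595 + 1.0650 + 0.5181 = 4.0426
a^4/(4!(1-ρ)) = 4.5370/(24 × 0.63514) = 0.2976
P₀ = 1/(4.0426 + 0.2976) = 0.2304
Lq = P₀·a^4·ρ / (4!(1-ρ)²) = 0.2304 × 4.5370 × 0.3649 / (24 × 0.4034) = 0.03940
Wq = Lq/λ = 0.039395/5.4 = 0.007295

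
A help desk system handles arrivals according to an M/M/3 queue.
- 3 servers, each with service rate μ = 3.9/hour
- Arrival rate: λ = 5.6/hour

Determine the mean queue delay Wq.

Traffic intensity: ρ = λ/(cμ) = 5.6/(3×3.9) = 0.4786
Since ρ = 0.4786 < 1, system is stable.
Offered load a = λ/μ = cρ = 5.6/3.9 = 1.4359
P₀ = [ Σₙ₌₀^2 aⁿ/n! + a^3/(3!(1-ρ)) ]⁻¹
Σ = a^0/0! + a^1/1! + a^2/2! = 1.0000 + 1.4359 + 1.0309 = 3.4668
a^3/(3!(1-ρ)) = 2.9605/(6 × 0.52137) = 0.9464
P₀ = 1/(3.4668 + 0.9464) = 0.2266
Lq = P₀·a^3·ρ / (3!(1-ρ)²) = 0.2266 × 2.9605 × 0.4786 / (6 × 0.2718) = 0.1969
Wq = Lq/λ = 0.1969/5.6 = 0.03516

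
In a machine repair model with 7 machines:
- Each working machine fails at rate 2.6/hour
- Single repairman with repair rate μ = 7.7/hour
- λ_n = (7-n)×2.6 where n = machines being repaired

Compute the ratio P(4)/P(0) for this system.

P(4)/P(0) = ∏_{i=0}^{4-1} λ_i/μ_{i+1}
= (7-0)×2.6/7.7 × (7-1)×2.6/7.7 × (7-2)×2.6/7.7 × (7-3)×2.6/7.7
= 10.9197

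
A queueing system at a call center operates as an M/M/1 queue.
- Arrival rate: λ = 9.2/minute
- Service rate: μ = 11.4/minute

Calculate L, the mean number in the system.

ρ = λ/μ = 9.2/11.4 = 0.8070
For M/M/1: L = λ/(μ-λ)
L = 9.2/(11.4-9.2) = 9.2/2.20
L = 4.1818 calls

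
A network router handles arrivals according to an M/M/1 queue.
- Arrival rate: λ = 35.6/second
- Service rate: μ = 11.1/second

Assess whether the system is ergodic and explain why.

Stability requires ρ = λ/(cμ) < 1
ρ = 35.6/(1 × 11.1) = 35.6/11.10 = 3.2072
Since 3.2072 ≥ 1, the system is UNSTABLE.
Queue grows without bound. Need μ > λ = 35.6.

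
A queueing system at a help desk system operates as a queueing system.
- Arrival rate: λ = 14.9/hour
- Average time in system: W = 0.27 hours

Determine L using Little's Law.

Little's Law: L = λW
L = 14.9 × 0.27 = 4.0230 tickets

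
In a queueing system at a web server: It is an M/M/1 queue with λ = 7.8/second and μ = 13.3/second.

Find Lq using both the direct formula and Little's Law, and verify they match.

Method 1 (direct): Lq = λ²/(μ(μ-λ)) = 60.84/(13.3 × 5.50) = 0.8317

Method 2 (Little's Law):
W = 1/(μ-λ) = 1/5.50 = 0.18182
Wq = W - 1/μ = 0.18182 - 0.075188 = 0.10663
Lq = λWq = 7.8 × 0.10663 = 0.8317 ✔ (matches Method 1)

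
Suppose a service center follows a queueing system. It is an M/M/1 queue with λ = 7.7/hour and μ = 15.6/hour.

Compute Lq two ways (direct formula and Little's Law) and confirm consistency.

Method 1 (direct): Lq = λ²/(μ(μ-λ)) = 59.29/(15.6 × 7.90) = 0.4811

Method 2 (Little's Law):
W = 1/(μ-λ) = 1/7.90 = 0.12658
Wq = W - 1/μ = 0.12658 - 0.064103 = 0.06248
Lq = λWq = 7.7 × 0.06248 = 0.4811 ✔ (matches Method 1)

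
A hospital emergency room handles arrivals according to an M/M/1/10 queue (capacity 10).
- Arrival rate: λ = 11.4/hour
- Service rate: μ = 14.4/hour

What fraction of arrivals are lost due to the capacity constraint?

ρ = λ/μ = 11.4/14.4 = 0.79167
P₀ = (1-ρ)/(1-ρ^(K+1)) = (1-0.79167)/(1-0.79167^11) = 0.2083/0.9234 = 0.2256
P_K = P₀×ρ^K = 0.2256 × 0.79167^10 = 0.2256 × 0.09670 = 0.02182
Blocking probability = 2.18%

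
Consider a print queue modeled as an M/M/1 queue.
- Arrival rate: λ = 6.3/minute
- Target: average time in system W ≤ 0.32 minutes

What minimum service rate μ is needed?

For M/M/1: W = 1/(μ-λ)
Need W ≤ 0.32, so 1/(μ-λ) ≤ 0.32
μ - λ ≥ 1/0.32 = 3.1250
μ ≥ 6.3 + 3.1250 = 9.4250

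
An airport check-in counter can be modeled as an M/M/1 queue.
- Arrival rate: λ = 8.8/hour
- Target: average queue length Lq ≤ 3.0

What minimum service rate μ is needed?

For M/M/1: Lq = λ²/(μ(μ-λ))
Need Lq ≤ 3.0, i.e. μ(μ-λ) ≥ λ²/3.0
μ² - 8.8μ - 77.44/3.0 ≥ 0  →  μ² - 8.8μ - 25.81333 ≥ 0
Quadratic formula (positive root): μ = [λ + √(λ² + 4×25.81333)]/2
Discriminant: 77.44 + 4×25.81333 = 180.6933, √180.6933 = 13.4422
μ ≥ (8.8 + 13.4422)/2 = 11.1211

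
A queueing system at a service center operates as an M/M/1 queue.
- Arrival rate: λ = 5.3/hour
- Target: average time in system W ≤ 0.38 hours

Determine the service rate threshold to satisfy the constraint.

For M/M/1: W = 1/(μ-λ)
Need W ≤ 0.38, so 1/(μ-λ) ≤ 0.38
μ - λ ≥ 1/0.38 = 2.6316
μ ≥ 5.3 + 2.6316 = 7.9316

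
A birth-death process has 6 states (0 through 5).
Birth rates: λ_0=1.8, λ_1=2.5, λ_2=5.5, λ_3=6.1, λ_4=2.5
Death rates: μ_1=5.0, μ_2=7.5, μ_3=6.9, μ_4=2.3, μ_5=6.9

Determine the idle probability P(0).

Ratios P(n)/P(0) = (λ₀···λₙ₋₁)/(μ₁···μₙ):
P(1)/P(0) = (1.8)/(5.0) = 0.3600
P(2)/P(0) = (1.8×2.5)/(5.0×7.5) = 0.1200
P(3)/P(0) = (1.8×2.5×5.5)/(5.0×7.5×6.9) = 0.09565
P(4)/P(0) = (1.8×2.5×5.5×6.1)/(5.0×7.5×6.9×2.3) = 0.2537
P(5)/P(0) = (1.8×2.5×5.5×6.1×2.5)/(5.0×7.5×6.9×2.3×6.9) = 0.09192

Normalization: ∑ P(n) = 1
P(0) × (1.0000 + 0.3600 + 0.1200 + 0.09565 + 0.2537 + 0.09192) = 1
P(0) × 1.9213 = 1
P(0) = 1/1.9213 = 0.5205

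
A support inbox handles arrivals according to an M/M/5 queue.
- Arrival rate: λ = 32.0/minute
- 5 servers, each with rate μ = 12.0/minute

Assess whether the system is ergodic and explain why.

Stability requires ρ = λ/(cμ) < 1
ρ = 32.0/(5 × 12.0) = 32.0/60.00 = 0.5333
Since 0.5333 < 1, the system is STABLE.
The servers are busy 53.33% of the time.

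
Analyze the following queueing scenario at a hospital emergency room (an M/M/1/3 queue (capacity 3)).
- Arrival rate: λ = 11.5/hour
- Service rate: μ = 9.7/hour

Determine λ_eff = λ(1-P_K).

ρ = λ/μ = 11.5/9.7 = 1.185567
P₀ = (1-ρ)/(1-ρ^(K+1)) = (1-1.185567)/(1-1.185567^4) = -0.1856/-0.9756 = 0.1902
P_K = P₀×ρ^K = 0.190203 × 1.185567^3 = 0.190203 × 1.66640 = 0.3170
λ_eff = λ(1-P_K) = 11.5 × (1 - 0.316954) = 11.5 × 0.683046 = 7.8550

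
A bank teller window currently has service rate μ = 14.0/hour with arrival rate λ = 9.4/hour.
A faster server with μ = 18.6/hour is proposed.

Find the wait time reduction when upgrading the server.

System 1: ρ₁ = 9.4/14.0 = 0.6714, W₁ = 1/(14.0-9.4) = 0.2174
System 2: ρ₂ = 9.4/18.6 = 0.5054, W₂ = 1/(18.6-9.4) = 0.1087
Improvement: (W₁-W₂)/W₁ = (0.2174-0.1087)/0.2174 = 50.00%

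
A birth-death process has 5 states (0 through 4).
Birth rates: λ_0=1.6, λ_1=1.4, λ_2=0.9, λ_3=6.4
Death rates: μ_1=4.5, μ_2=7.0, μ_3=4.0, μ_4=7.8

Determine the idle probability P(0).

Ratios P(n)/P(0) = (λ₀···λₙ₋₁)/(μ₁···μₙ):
P(1)/P(0) = (1.6)/(4.5) = 0.3556
P(2)/P(0) = (1.6×1.4)/(4.5×7.0) = 0.07111
P(3)/P(0) = (1.6×1.4×0.9)/(4.5×7.0×4.0) = 0.01600
P(4)/P(0) = (1.6×1.4×0.9×6.4)/(4.5×7.0×4.0×7.8) = 0.01313

Normalization: ∑ P(n) = 1
P(0) × (1.0000 + 0.3556 + 0.07111 + 0.01600 + 0.01313) = 1
P(0) × 1.4558 = 1
P(0) = 1/1.4558 = 0.6869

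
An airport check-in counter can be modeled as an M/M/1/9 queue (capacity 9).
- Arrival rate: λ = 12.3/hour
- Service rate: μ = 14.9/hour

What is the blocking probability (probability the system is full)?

ρ = λ/μ = 12.3/14.9 = 0.825503
P₀ = (1-ρ)/(1-ρ^(K+1)) = (1-0.825503)/(1-0.825503^10) = 0.1745/0.8530 = 0.2046
P_K = P₀×ρ^K = 0.2046 × 0.825503^9 = 0.2046 × 0.1780 = 0.03642
Blocking probability = 3.64%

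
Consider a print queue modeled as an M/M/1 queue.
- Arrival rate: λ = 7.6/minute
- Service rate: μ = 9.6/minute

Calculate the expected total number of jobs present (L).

ρ = λ/μ = 7.6/9.6 = 0.7917
For M/M/1: L = λ/(μ-λ)
L = 7.6/(9.6-7.6) = 7.6/2.00
L = 3.8000 jobs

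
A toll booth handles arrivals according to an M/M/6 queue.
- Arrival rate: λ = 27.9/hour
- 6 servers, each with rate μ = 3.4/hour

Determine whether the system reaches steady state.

Stability requires ρ = λ/(cμ) < 1
ρ = 27.9/(6 × 3.4) = 27.9/20.40 = 1.3676
Since 1.3676 ≥ 1, the system is UNSTABLE.
Need c > λ/μ = 27.9/3.4 = 8.21.
Minimum servers needed: c = 9.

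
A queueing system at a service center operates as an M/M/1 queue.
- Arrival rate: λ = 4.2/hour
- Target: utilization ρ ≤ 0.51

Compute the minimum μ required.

ρ = λ/μ, so μ = λ/ρ
μ ≥ 4.2/0.51 = 8.2353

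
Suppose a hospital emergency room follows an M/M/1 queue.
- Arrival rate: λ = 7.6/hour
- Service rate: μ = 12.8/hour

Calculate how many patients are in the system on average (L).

ρ = λ/μ = 7.6/12.8 = 0.5937
For M/M/1: L = λ/(μ-λ)
L = 7.6/(12.8-7.6) = 7.6/5.20
L = 1.4615 patients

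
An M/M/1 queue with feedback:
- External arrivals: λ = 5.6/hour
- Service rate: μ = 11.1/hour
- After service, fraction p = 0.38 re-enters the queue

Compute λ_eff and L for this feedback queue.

Effective arrival rate: λ_eff = λ/(1-p) = 5.6/(1-0.38) = 5.6/0.62 = 9.03226
ρ = λ_eff/μ = 9.03226/11.1 = 0.813717
L = ρ/(1-ρ) = 0.813717/(1-0.813717) = 4.3682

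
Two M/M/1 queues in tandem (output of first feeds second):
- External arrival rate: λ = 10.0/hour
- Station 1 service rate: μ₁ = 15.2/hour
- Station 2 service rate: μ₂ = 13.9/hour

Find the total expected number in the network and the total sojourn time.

By Jackson's theorem, each station behaves as independent M/M/1.
Station 1: ρ₁ = 10.0/15.2 = 0.6579, L₁ = ρ₁/(1-ρ₁) = λ/(μ₁-λ) = 10.0/5.20 = 1.9231
Station 2: ρ₂ = 10.0/13.9 = 0.7194, L₂ = ρ₂/(1-ρ₂) = λ/(μ₂-λ) = 10.0/3.90 = 2.5641
Total: L = L₁ + L₂ = 1.9231 + 2.5641 = 4.4872
W = L/λ = 4.4872/10.0 = 0.4487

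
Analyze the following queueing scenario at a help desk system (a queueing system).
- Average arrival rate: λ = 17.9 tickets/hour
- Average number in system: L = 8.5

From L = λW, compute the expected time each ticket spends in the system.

Little's Law: L = λW, so W = L/λ
W = 8.5/17.9 = 0.4749 hours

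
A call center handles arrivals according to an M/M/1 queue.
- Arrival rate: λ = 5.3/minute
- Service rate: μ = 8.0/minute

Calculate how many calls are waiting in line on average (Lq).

ρ = λ/μ = 5.3/8.0 = 0.6625
For M/M/1: Lq = λ²/(μ(μ-λ))
Lq = 28.09/(8.0 × 2.70)
Lq = 1.3005 calls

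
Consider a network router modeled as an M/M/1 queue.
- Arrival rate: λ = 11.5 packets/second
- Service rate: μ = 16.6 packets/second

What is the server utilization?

Server utilization: ρ = λ/μ
ρ = 11.5/16.6 = 0.6928
The server is busy 69.28% of the time.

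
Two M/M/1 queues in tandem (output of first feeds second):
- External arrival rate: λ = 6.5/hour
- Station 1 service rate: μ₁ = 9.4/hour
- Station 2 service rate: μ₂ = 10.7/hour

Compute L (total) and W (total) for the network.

By Jackson's theorem, each station behaves as independent M/M/1.
Station 1: ρ₁ = 6.5/9.4 = 0.6915, L₁ = ρ₁/(1-ρ₁) = λ/(μ₁-λ) = 6.5/2.90 = 2.2414
Station 2: ρ₂ = 6.5/10.7 = 0.6075, L₂ = ρ₂/(1-ρ₂) = λ/(μ₂-λ) = 6.5/4.20 = 1.5476
Total: L = L₁ + L₂ = 2.2414 + 1.5476 = 3.7890
W = L/λ = 3.7890/6.5 = 0.5829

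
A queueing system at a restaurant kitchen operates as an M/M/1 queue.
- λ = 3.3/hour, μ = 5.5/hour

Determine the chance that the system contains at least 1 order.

ρ = λ/μ = 3.3/5.5 = 0.6000
P(N ≥ n) = ρⁿ
P(N ≥ 1) = 0.6000^1
P(N ≥ 1) = 0.6000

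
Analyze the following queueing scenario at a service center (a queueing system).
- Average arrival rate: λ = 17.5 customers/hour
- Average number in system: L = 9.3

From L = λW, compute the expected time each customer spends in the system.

Little's Law: L = λW, so W = L/λ
W = 9.3/17.5 = 0.5314 hours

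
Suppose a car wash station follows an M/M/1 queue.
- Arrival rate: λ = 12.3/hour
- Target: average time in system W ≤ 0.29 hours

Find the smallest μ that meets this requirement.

For M/M/1: W = 1/(μ-λ)
Need W ≤ 0.29, so 1/(μ-λ) ≤ 0.29
μ - λ ≥ 1/0.29 = 3.4483
μ ≥ 12.3 + 3.4483 = 15.7483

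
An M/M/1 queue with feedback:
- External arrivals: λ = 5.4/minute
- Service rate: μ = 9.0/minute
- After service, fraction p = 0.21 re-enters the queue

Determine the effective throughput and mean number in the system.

Effective arrival rate: λ_eff = λ/(1-p) = 5.4/(1-0.21) = 5.4/0.79 = 6.835443
ρ = λ_eff/μ = 6.835443/9.0 = 0.759494
L = ρ/(1-ρ) = 0.759494/(1-0.759494) = 3.1579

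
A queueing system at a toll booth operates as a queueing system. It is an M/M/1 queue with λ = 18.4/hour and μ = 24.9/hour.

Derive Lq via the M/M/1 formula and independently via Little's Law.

Method 1 (direct): Lq = λ²/(μ(μ-λ)) = 338.56/(24.9 × 6.50) = 2.0918

Method 2 (Little's Law):
W = 1/(μ-λ) = 1/6.50 = 0.1538462
Wq = W - 1/μ = 0.1538462 - 0.04016064 = 0.113686
Lq = λWq = 18.4 × 0.113686 = 2.0918 ✔ (matches Method 1)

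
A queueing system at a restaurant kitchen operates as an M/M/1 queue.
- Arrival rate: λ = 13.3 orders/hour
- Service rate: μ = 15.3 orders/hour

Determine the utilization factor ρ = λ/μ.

Server utilization: ρ = λ/μ
ρ = 13.3/15.3 = 0.8693
The server is busy 86.93% of the time.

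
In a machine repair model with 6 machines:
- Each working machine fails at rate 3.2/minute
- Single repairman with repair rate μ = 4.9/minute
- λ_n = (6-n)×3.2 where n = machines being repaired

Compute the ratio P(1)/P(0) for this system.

P(1)/P(0) = ∏_{i=0}^{1-1} λ_i/μ_{i+1}
= (6-0)×3.2/4.9
= 3.9184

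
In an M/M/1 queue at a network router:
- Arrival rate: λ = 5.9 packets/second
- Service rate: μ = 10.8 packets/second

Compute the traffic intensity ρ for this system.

Server utilization: ρ = λ/μ
ρ = 5.9/10.8 = 0.5463
The server is busy 54.63% of the time.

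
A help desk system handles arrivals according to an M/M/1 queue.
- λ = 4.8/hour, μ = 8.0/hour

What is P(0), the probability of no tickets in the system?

ρ = λ/μ = 4.8/8.0 = 0.6000
P(0) = 1 - ρ = 1 - 0.6000 = 0.4000
The server is idle 40.00% of the time.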